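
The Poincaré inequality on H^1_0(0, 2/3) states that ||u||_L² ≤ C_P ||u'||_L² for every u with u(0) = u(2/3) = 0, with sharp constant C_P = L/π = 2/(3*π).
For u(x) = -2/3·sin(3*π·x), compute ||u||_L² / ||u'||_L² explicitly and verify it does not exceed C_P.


||u||_L² / ||u'||_L² = 1/(3*π) < C_P = 2/(3*π).

u(x) = -2/3·sin(3*π·x), so u'(x) = -2*π*cos(3*π*x).
Writing u(x) = A·sin(kπx/L) with A = -2/3 and k = 2, use ∫_0^L sin²(kπx/L) dx = L/2 and ∫_0^L cos²(kπx/L) dx = L/2.
u² = 4/9·sin²(3*π·x) and (u')² = 4*π^2·cos²(3*π·x), and each of sin², cos² integrates to L/2 = 1/3 over (0, 2/3).
∫_0^2/3 u² dx = 4/27, so ||u||_L² = 2*sqrt(3)/9.
∫_0^2/3 (u')² dx = 4*π^2/3, so ||u'||_L² = 2*sqrt(3)*π/3.
Ratio ||u||_L² / ||u'||_L² = 1/(3*π).
Sharp Poincaré constant on H^1_0(0, 2/3) is C_P = L/π = 2/(3*π), achieved by sin(3*π/2·x).
This is the k = 2 harmonic; the ratio L/(kπ) is strictly less than C_P = L/π, consistent with the sharp inequality ||u||_L² ≤ C_P ||u'||_L².


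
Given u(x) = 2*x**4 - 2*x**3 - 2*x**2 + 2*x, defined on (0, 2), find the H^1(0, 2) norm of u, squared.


||u||_{H^1}^2 = 83128/315

The H^1 norm (squared) on an interval (0, L) is
  ||u||_{H^1}^2 = ∫_0^L u(x)^2 dx + ∫_0^L u'(x)^2 dx.
Compute u'(x) = 8*x**3 - 6*x**2 - 4*x + 2.
Then u(x)^2 = 4*x**8 - 8*x**7 - 4*x**6 + 16*x**5 - 4*x**4 - 8*x**3 + 4*x**2 and u'(x)^2 = 64*x**6 - 96*x**5 - 28*x**4 + 80*x**3 - 8*x**2 - 16*x + 4.
Integrate each monomial from 0 to 2 using ∫_0^2 c·x^n dx = c·2^(n+1)/(n+1):
  ∫_0^2 u(x)^2 dx = ∫_0^2 (4*x^8 - 8*x^7 - 4*x^6 + 16*x^5 - 4*x^4 - 8*x^3 + 4*x^2) dx. Term by term:
    ∫_0^2 4*x^8 dx = 2048/9;  ∫_0^2 -8*x^7 dx = -256;  ∫_0^2 -4*x^6 dx = -512/7;
    ∫_0^2 16*x^5 dx = 512/3;  ∫_0^2 -4*x^4 dx = -128/5;  ∫_0^2 -8*x^3 dx = -32;
    ∫_0^2 4*x^2 dx = 32/3.
  Sum: 2048/9 − 256 − 512/7 + 512/3 − 128/5 − 32 + 32/3 = 6976/315.
  ∫_0^2 u'(x)^2 dx = ∫_0^2 (64*x^6 - 96*x^5 - 28*x^4 + 80*x^3 - 8*x^2 - 16*x + 4) dx. Term by term:
    ∫_0^2 64*x^6 dx = 8192/7;  ∫_0^2 -96*x^5 dx = -1024;  ∫_0^2 -28*x^4 dx = -896/5;
    ∫_0^2 80*x^3 dx = 320;  ∫_0^2 -8*x^2 dx = -64/3;  ∫_0^2 -16*x dx = -32;
    ∫_0^2 4 dx = 8.
  Sum: 8192/7 − 1024 − 896/5 + 320 − 64/3 − 32 + 8 = 25384/105.
Adding: ||u||_{H^1}^2 = 6976/315 + 25384/105 = 83128/315.


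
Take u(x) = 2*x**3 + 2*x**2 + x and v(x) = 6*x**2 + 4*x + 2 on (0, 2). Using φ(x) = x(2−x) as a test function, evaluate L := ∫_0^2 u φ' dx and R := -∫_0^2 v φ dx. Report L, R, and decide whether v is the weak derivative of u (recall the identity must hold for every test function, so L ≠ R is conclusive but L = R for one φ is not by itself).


LHS = -244/15, RHS = -88/5. No, v is not the weak derivative of u.

u(x) = 2*x**3 + 2*x**2 + x, classical derivative u'(x) = 6*x**2 + 4*x + 1.
φ(x) = x(2−x), so φ'(x) = 2 - 2*x.
Note φ(0) = φ(2) = 0, so the boundary term u·φ vanishes.
LHS = ∫_0^2 u(x) φ'(x) dx = ∫_0^2 (-4*x^4 + 2*x^2 + 2*x) dx. Term by term:
  ∫_0^2 -4*x^4 dx = -128/5;  ∫_0^2 2*x^2 dx = 16/3;  ∫_0^2 2*x dx = 4.
Sum: -128/5 + 16/3 + 4 = -244/15.
So LHS = -244/15.
∫_0^2 v(x) φ(x) dx = ∫_0^2 (-6*x^4 + 8*x^3 + 6*x^2 + 4*x) dx. Term by term:
  ∫_0^2 -6*x^4 dx = -192/5;  ∫_0^2 8*x^3 dx = 32;  ∫_0^2 6*x^2 dx = 16;
  ∫_0^2 4*x dx = 8.
Sum: -192/5 + 32 + 16 + 8 = 88/5.
So RHS = -∫_0^2 v(x) φ(x) dx = -88/5.
LHS − RHS = 4/3 ≠ 0, so the identity fails.
(For a valid weak derivative the identity must hold for EVERY test function, in particular this one. The failure shows v is NOT the weak derivative of u.)
Correct weak derivative would be u'(x) = 6*x**2 + 4*x + 1.


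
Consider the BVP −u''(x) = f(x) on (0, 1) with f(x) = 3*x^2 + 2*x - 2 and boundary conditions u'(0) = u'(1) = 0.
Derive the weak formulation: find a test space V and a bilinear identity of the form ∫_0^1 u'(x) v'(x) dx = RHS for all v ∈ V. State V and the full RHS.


V = H^1(0, 1) (no boundary constraint on v; u is determined up to an additive constant); weak form: ∫_0^1 u'v' dx = ∫_0^1 (3*x^2 + 2*x - 2) v dx for all v ∈ V.

Multiply both sides by a test function v and integrate from 0 to 1:
  ∫_0^1 −u''(x) v(x) dx = ∫_0^1 f(x) v(x) dx.
Integrate the LHS by parts once:
  ∫_0^1 −u'' v dx = −[u'(x) v(x)]_0^1 + ∫_0^1 u'(x) v'(x) dx.
Thus ∫_0^1 u'(x) v'(x) dx = ∫_0^1 f(x) v(x) dx + [u'(x) v(x)]_0^1.
Choose V so that boundary terms are either known or forced to vanish.
u has homogeneous Neumann: u'(0) = u'(1) = 0. So [u' v]_0^1 = 0·v(1) − 0·v(0) = 0 for any v; take V = H^1(0, 1).
Weak formulation: find u (satisfying any essential BC) such that ∫_0^1 u'(x) v'(x) dx = ∫_0^1 f v dx for all v ∈ V (homogeneous Neumann, so boundary terms vanish).
Substituting f(x) = 3*x^2 + 2*x - 2, the right-hand side is ∫_0^1 (3*x^2 + 2*x - 2) v dx.
Compatibility check (pure Neumann): taking v ≡ 1 ∈ V gives 0 = ∫_0^1 f dx + (0) − (0), i.e. ∫_0^1 f dx must equal u'(0) − u'(1) = 0. Indeed ∫_0^1 (3*x^2 + 2*x - 2) dx = 0, so the data are compatible. The solution is then unique only up to an additive constant (fix it e.g. by requiring ∫_0^1 u dx = 0).


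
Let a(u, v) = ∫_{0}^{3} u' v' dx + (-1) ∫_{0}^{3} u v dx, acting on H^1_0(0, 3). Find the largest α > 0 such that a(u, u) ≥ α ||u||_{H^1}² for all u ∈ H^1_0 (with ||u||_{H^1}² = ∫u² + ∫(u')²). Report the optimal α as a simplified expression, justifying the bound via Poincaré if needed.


α = (-9 + π^2)/(9 + π^2)

Coercivity of a(·,·) on H^1_0(0, 3) means a(u, u) ≥ α ||u||_{H^1}² for every u ∈ H^1_0.
The interval has length L = 3, and Poincaré/coercivity depend only on L. Here a(u, u) = ∫(u')² + (-1)·∫u².
Here c = -1 < 0 with |c| < (π/L)² = π^2/9, so coercivity still holds. The condition a(u,u) ≥ α||u||_{H^1}² reads (1−α)∫(u')² ≥ (α−c)∫u². Any admissible α is ≤ 1 (rapidly oscillating u have ∫u²/∫(u')² → 0), and α = 1 would force 0 ≥ (1−c)∫u², impossible since c < 1; so 1−α > 0. By the sharp Poincaré inequality on H^1_0 of an interval of length L, ∫(u')² ≥ (π/L)²∫u² with equality for the first sine mode sin(π(x−x₀)/L) (x₀ the left endpoint), so the inequality holds for all u iff (1−α)(π/L)² ≥ α − c, i.e. α ≤ ((π/L)² + c)/((π/L)² + 1) = (1 + c(L/π)²)/(1 + (L/π)²). (Direct route, valid since c ≤ 0: Poincaré gives c∫u² ≥ c(L/π)²∫(u')², so a(u,u) ≥ (1 + c(L/π)²)∫(u')², while ||u||_{H^1}² ≤ (1 + (L/π)²)∫(u')²; dividing yields the same α.) With (π/L)² = π^2/9 and c = -1, the largest admissible constant is α = ((π/L)² + c)/((π/L)² + 1).
Simplifying, α = (-9 + π^2)/(9 + π^2).


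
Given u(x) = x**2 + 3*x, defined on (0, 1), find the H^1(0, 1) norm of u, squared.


||u||_{H^1}^2 = 631/30

The H^1 norm (squared) on an interval (0, L) is
  ||u||_{H^1}^2 = ∫_0^L u(x)^2 dx + ∫_0^L u'(x)^2 dx.
Compute u'(x) = 2*x + 3.
Then u(x)^2 = x**4 + 6*x**3 + 9*x**2 and u'(x)^2 = 4*x**2 + 12*x + 9.
Integrate each monomial from 0 to 1 using ∫_0^1 c·x^n dx = c·1^(n+1)/(n+1):
  ∫_0^1 u(x)^2 dx = ∫_0^1 (x^4 + 6*x^3 + 9*x^2) dx. Term by term:
    ∫_0^1 x^4 dx = 1/5;  ∫_0^1 6*x^3 dx = 3/2;  ∫_0^1 9*x^2 dx = 3.
  Sum: 1/5 + 3/2 + 3 = 47/10.
  ∫_0^1 u'(x)^2 dx = ∫_0^1 (4*x^2 + 12*x + 9) dx. Term by term:
    ∫_0^1 4*x^2 dx = 4/3;  ∫_0^1 12*x dx = 6;  ∫_0^1 9 dx = 9.
  Sum: 4/3 + 6 + 9 = 49/3.
Adding: ||u||_{H^1}^2 = 47/10 + 49/3 = 631/30.


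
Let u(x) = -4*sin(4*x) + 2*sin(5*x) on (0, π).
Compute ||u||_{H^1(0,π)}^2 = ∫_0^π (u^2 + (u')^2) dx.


||u||_{H^1(0,π)}^2 = 188*π

u'(x) = -16*cos(4*x) + 10*cos(5*x).
Expand u² and (u')² and integrate term by term on (0, π), using: for integers n ≥ 1, ∫_0^π sin²(nx) dx = ∫_0^π cos²(nx) dx = π/2; for n ≠ n', ∫_0^π sin(nx)sin(n'x) dx = ∫_0^π cos(nx)cos(n'x) dx = 0; and by product-to-sum, ∫_0^π sin(nx)cos(n'x) dx = ½∫_0^π [sin((n+n')x) + sin((n−n')x)] dx, which is 0 when n+n' is even and 2n/(n²−n'²) when n+n' is odd (it need not vanish on (0, π)).
  u² squared terms: (-4)²·∫sin(4x)² dx = 16·π/2 = 8*π;  (2)²·∫sin(5x)² dx = 4·π/2 = 2*π.
  u² cross terms: 2·(-4)·(2)·∫sin(4x)·sin(5x) dx = -16·(0) = 0.
  So ∫_0^π u² dx = 8*π + 2*π + 0 = 10*π.
  (u')² squared terms: (-16)²·∫cos(4x)² dx = 256·π/2 = 128*π;  (10)²·∫cos(5x)² dx = 100·π/2 = 50*π.
  (u')² cross terms: 2·(-16)·(10)·∫cos(4x)·cos(5x) dx = -320·(0) = 0.
  So ∫_0^π (u')² dx = 128*π + 50*π + 0 = 178*π.
||u||_{H^1}^2 = (10*π) + (178*π) = 188*π.


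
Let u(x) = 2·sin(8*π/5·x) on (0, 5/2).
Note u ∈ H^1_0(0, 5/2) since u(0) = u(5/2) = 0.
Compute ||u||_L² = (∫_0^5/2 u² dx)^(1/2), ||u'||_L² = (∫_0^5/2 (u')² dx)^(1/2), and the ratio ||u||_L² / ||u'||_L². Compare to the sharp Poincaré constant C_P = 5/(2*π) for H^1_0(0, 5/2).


||u||_L² / ||u'||_L² = 5/(8*π) < C_P = 5/(2*π).

u(x) = 2·sin(8*π/5·x), so u'(x) = 16*π*cos(8*π*x/5)/5.
Writing u(x) = A·sin(kπx/L) with A = 2 and k = 4, use ∫_0^L sin²(kπx/L) dx = L/2 and ∫_0^L cos²(kπx/L) dx = L/2.
u² = 4·sin²(8*π/5·x) and (u')² = 256*π^2/25·cos²(8*π/5·x), and each of sin², cos² integrates to L/2 = 5/4 over (0, 5/2).
∫_0^5/2 u² dx = 5, so ||u||_L² = sqrt(5).
∫_0^5/2 (u')² dx = 64*π^2/5, so ||u'||_L² = 8*sqrt(5)*π/5.
Ratio ||u||_L² / ||u'||_L² = 5/(8*π).
Sharp Poincaré constant on H^1_0(0, 5/2) is C_P = L/π = 5/(2*π), achieved by sin(2*π/5·x).
This is the k = 4 harmonic; the ratio L/(kπ) is strictly less than C_P = L/π, consistent with the sharp inequality ||u||_L² ≤ C_P ||u'||_L².


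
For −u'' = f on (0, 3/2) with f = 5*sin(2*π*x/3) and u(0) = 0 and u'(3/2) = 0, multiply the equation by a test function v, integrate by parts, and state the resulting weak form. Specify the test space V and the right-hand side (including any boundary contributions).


V = {v ∈ H^1(0, 3/2) : v(0) = 0} (test functions vanish at x = 0 where u is specified); weak form: ∫_0^3/2 u'v' dx = ∫_0^3/2 (5*sin(2*π*x/3)) v dx for all v ∈ V.

Multiply both sides by a test function v and integrate from 0 to 3/2:
  ∫_0^3/2 −u''(x) v(x) dx = ∫_0^3/2 f(x) v(x) dx.
Integrate the LHS by parts once:
  ∫_0^3/2 −u'' v dx = −[u'(x) v(x)]_0^3/2 + ∫_0^3/2 u'(x) v'(x) dx.
Thus ∫_0^3/2 u'(x) v'(x) dx = ∫_0^3/2 f(x) v(x) dx + [u'(x) v(x)]_0^3/2.
Choose V so that boundary terms are either known or forced to vanish.
Mixed BC: u(0) = 0 (Dirichlet) and u'(3/2) = 0 (Neumann). Define V = {v ∈ H^1(0, 3/2) : v(0) = 0}. Then [u' v]_0^3/2 = u'(3/2)·v(3/2) − u'(0)·0 = 0.
Weak formulation: find u (satisfying any essential BC) such that ∫_0^3/2 u'(x) v'(x) dx = ∫_0^3/2 f v dx for all v ∈ V (Dirichlet at 0 absorbed into V; the Neumann datum at x = 3/2 is zero, so no boundary term remains).
Substituting f(x) = 5*sin(2*π*x/3), the right-hand side is ∫_0^3/2 (5*sin(2*π*x/3)) v dx.


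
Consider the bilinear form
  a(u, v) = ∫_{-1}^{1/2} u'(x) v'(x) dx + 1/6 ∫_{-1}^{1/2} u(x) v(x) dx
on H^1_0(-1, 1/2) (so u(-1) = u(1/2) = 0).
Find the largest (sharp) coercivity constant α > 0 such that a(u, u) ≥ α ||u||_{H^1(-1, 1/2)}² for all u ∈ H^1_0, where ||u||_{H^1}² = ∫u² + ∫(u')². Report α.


α = (3 + 8*π^2)/(2*(9 + 4*π^2))

Coercivity of a(·,·) on H^1_0(-1, 1/2) means a(u, u) ≥ α ||u||_{H^1}² for every u ∈ H^1_0.
The interval has length L = 3/2, and Poincaré/coercivity depend only on L. Here a(u, u) = ∫(u')² + (1/6)·∫u².
Here 0 < c = 1/6 < 1. The condition a(u,u) ≥ α||u||_{H^1}² reads (1−α)∫(u')² ≥ (α−c)∫u². Any admissible α is ≤ 1 (rapidly oscillating u have ∫u²/∫(u')² → 0), and α = 1 would force 0 ≥ (1−c)∫u², impossible since c < 1; so 1−α > 0. By the sharp Poincaré inequality on H^1_0 of an interval of length L, ∫(u')² ≥ (π/L)²∫u² with equality for the first sine mode sin(π(x−x₀)/L) (x₀ the left endpoint), so the inequality holds for all u iff (1−α)(π/L)² ≥ α − c, i.e. α ≤ ((π/L)² + c)/((π/L)² + 1) = (1 + c(L/π)²)/(1 + (L/π)²). With (π/L)² = 4*π^2/9 and c = 1/6, the largest admissible constant is α = ((π/L)² + c)/((π/L)² + 1).
Simplifying, α = (3 + 8*π^2)/(2*(9 + 4*π^2)).


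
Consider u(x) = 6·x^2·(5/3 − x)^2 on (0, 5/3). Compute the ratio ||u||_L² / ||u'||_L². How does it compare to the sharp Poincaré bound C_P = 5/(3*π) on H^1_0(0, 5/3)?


||u||_L² / ||u'||_L² = 5*sqrt(3)/18 < C_P = 5/(3*π).

u(x) = 6·x^2·(5/3 − x)^2, so u'(x) = 4*x*(3*x - 5)*(6*x - 5)/3.
u(x) = 6·x^2·(5/3 − x)^2 vanishes at x = 0 and x = 5/3, so u ∈ H^1_0(0, 5/3). Differentiate via the product rule and integrate the resulting polynomials term by term.
  ∫_0^5/3 u² dx = ∫_0^5/3 (36*x^8 - 240*x^7 + 600*x^6 - 2000*x^5/3 + 2500*x^4/9) dx. Term by term:
    ∫_0^5/3 36*x^8 dx = 7812500/19683;  ∫_0^5/3 -240*x^7 dx = -3906250/2187;  ∫_0^5/3 600*x^6 dx = 15625000/5103;
    ∫_0^5/3 -2000*x^5/3 dx = -15625000/6561;  ∫_0^5/3 2500*x^4/9 dx = 1562500/2187.
  Sum: 7812500/19683 − 3906250/2187 + 15625000/5103 − 15625000/6561 + 1562500/2187 = 781250/137781.
  ∫_0^5/3 (u')² dx = ∫_0^5/3 (576*x^6 - 2880*x^5 + 5200*x^4 - 4000*x^3 + 10000*x^2/9) dx. Term by term:
    ∫_0^5/3 576*x^6 dx = 5000000/1701;  ∫_0^5/3 -2880*x^5 dx = -2500000/243;  ∫_0^5/3 5200*x^4 dx = 3250000/243;
    ∫_0^5/3 -4000*x^3 dx = -625000/81;  ∫_0^5/3 10000*x^2/9 dx = 1250000/729.
  Sum: 5000000/1701 − 2500000/243 + 3250000/243 − 625000/81 + 1250000/729 = 125000/5103.
∫_0^5/3 u² dx = 781250/137781, so ||u||_L² = 625*sqrt(42)/1701.
∫_0^5/3 (u')² dx = 125000/5103, so ||u'||_L² = 250*sqrt(14)/189.
Ratio ||u||_L² / ||u'||_L² = 5*sqrt(3)/18.
Sharp Poincaré constant on H^1_0(0, 5/3) is C_P = L/π = 5/(3*π), achieved by sin(3*π/5·x).
A polynomial bump cannot attain the sharp Poincaré constant (only the first sine eigenfunction does), so the ratio is strictly less than C_P, consistent with ||u||_L² ≤ C_P ||u'||_L².


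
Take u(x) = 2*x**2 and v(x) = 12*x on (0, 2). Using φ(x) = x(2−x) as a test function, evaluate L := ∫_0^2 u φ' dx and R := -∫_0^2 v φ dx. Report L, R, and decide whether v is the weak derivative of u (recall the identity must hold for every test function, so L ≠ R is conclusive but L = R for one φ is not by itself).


LHS = -16/3, RHS = -16. No, v is not the weak derivative of u.

u(x) = 2*x**2, classical derivative u'(x) = 4*x.
φ(x) = x(2−x), so φ'(x) = 2 - 2*x.
Note φ(0) = φ(2) = 0, so the boundary term u·φ vanishes.
LHS = ∫_0^2 u(x) φ'(x) dx = ∫_0^2 (-4*x^3 + 4*x^2) dx. Term by term:
  ∫_0^2 -4*x^3 dx = -16;  ∫_0^2 4*x^2 dx = 32/3.
Sum: -16 + 32/3 = -16/3.
So LHS = -16/3.
∫_0^2 v(x) φ(x) dx = ∫_0^2 (-12*x^3 + 24*x^2) dx. Term by term:
  ∫_0^2 -12*x^3 dx = -48;  ∫_0^2 24*x^2 dx = 64.
Sum: -48 + 64 = 16.
So RHS = -∫_0^2 v(x) φ(x) dx = -16.
LHS − RHS = 32/3 ≠ 0, so the identity fails.
(For a valid weak derivative the identity must hold for EVERY test function, in particular this one. The failure shows v is NOT the weak derivative of u.)
Correct weak derivative would be u'(x) = 4*x.


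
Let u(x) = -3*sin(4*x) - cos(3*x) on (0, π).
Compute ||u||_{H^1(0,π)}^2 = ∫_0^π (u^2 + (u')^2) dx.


||u||_{H^1(0,π)}^2 = 480/7 + 163*π/2

u'(x) = 3*sin(3*x) - 12*cos(4*x).
Expand u² and (u')² and integrate term by term on (0, π), using: for integers n ≥ 1, ∫_0^π sin²(nx) dx = ∫_0^π cos²(nx) dx = π/2; for n ≠ n', ∫_0^π sin(nx)sin(n'x) dx = ∫_0^π cos(nx)cos(n'x) dx = 0; and by product-to-sum, ∫_0^π sin(nx)cos(n'x) dx = ½∫_0^π [sin((n+n')x) + sin((n−n')x)] dx, which is 0 when n+n' is even and 2n/(n²−n'²) when n+n' is odd (it need not vanish on (0, π)).
  u² squared terms: (-1)²·∫cos(3x)² dx = 1·π/2 = π/2;  (-3)²·∫sin(4x)² dx = 9·π/2 = 9*π/2.
  u² cross terms: 2·(-1)·(-3)·∫cos(3x)·sin(4x) dx = 6·(8/7) = 48/7.
  So ∫_0^π u² dx = π/2 + 9*π/2 + 48/7 = 48/7 + 5*π.
  (u')² squared terms: (-12)²·∫cos(4x)² dx = 144·π/2 = 72*π;  (3)²·∫sin(3x)² dx = 9·π/2 = 9*π/2.
  (u')² cross terms: 2·(-12)·(3)·∫cos(4x)·sin(3x) dx = -72·(-6/7) = 432/7.
  So ∫_0^π (u')² dx = 72*π + 9*π/2 + 432/7 = 432/7 + 153*π/2.
||u||_{H^1}^2 = (48/7 + 5*π) + (432/7 + 153*π/2) = 480/7 + 163*π/2.


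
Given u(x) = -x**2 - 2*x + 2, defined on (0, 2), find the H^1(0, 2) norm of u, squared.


||u||_{H^1}^2 = 736/15

The H^1 norm (squared) on an interval (0, L) is
  ||u||_{H^1}^2 = ∫_0^L u(x)^2 dx + ∫_0^L u'(x)^2 dx.
Compute u'(x) = -2*x - 2.
Then u(x)^2 = x**4 + 4*x**3 - 8*x + 4 and u'(x)^2 = 4*x**2 + 8*x + 4.
Integrate each monomial from 0 to 2 using ∫_0^2 c·x^n dx = c·2^(n+1)/(n+1):
  ∫_0^2 u(x)^2 dx = ∫_0^2 (x^4 + 4*x^3 - 8*x + 4) dx. Term by term:
    ∫_0^2 x^4 dx = 32/5;  ∫_0^2 4*x^3 dx = 16;  ∫_0^2 -8*x dx = -16;
    ∫_0^2 4 dx = 8.
  Sum: 32/5 + 16 − 16 + 8 = 72/5.
  ∫_0^2 u'(x)^2 dx = ∫_0^2 (4*x^2 + 8*x + 4) dx. Term by term:
    ∫_0^2 4*x^2 dx = 32/3;  ∫_0^2 8*x dx = 16;  ∫_0^2 4 dx = 8.
  Sum: 32/3 + 16 + 8 = 104/3.
Adding: ||u||_{H^1}^2 = 72/5 + 104/3 = 736/15.


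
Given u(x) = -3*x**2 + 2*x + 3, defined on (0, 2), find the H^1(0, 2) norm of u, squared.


||u||_{H^1}^2 = 1054/15

The H^1 norm (squared) on an interval (0, L) is
  ||u||_{H^1}^2 = ∫_0^L u(x)^2 dx + ∫_0^L u'(x)^2 dx.
Compute u'(x) = 2 - 6*x.
Then u(x)^2 = 9*x**4 - 12*x**3 - 14*x**2 + 12*x + 9 and u'(x)^2 = 36*x**2 - 24*x + 4.
Integrate each monomial from 0 to 2 using ∫_0^2 c·x^n dx = c·2^(n+1)/(n+1):
  ∫_0^2 u(x)^2 dx = ∫_0^2 (9*x^4 - 12*x^3 - 14*x^2 + 12*x + 9) dx. Term by term:
    ∫_0^2 9*x^4 dx = 288/5;  ∫_0^2 -12*x^3 dx = -48;  ∫_0^2 -14*x^2 dx = -112/3;
    ∫_0^2 12*x dx = 24;  ∫_0^2 9 dx = 18.
  Sum: 288/5 − 48 − 112/3 + 24 + 18 = 214/15.
  ∫_0^2 u'(x)^2 dx = ∫_0^2 (36*x^2 - 24*x + 4) dx. Term by term:
    ∫_0^2 36*x^2 dx = 96;  ∫_0^2 -24*x dx = -48;  ∫_0^2 4 dx = 8.
  Sum: 96 − 48 + 8 = 56.
Adding: ||u||_{H^1}^2 = 214/15 + 56 = 1054/15.


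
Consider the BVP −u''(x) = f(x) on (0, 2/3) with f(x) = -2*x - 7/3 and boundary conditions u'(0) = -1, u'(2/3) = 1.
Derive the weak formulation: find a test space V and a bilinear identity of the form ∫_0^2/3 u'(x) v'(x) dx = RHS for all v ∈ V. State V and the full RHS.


V = H^1(0, 2/3) (v unrestricted at boundary; u is determined up to an additive constant); weak form: ∫_0^2/3 u'v' dx = ∫_0^2/3 (-2*x - 7/3) v dx + v(2/3) + v(0) for all v ∈ V.

Multiply both sides by a test function v and integrate from 0 to 2/3:
  ∫_0^2/3 −u''(x) v(x) dx = ∫_0^2/3 f(x) v(x) dx.
Integrate the LHS by parts once:
  ∫_0^2/3 −u'' v dx = −[u'(x) v(x)]_0^2/3 + ∫_0^2/3 u'(x) v'(x) dx.
Thus ∫_0^2/3 u'(x) v'(x) dx = ∫_0^2/3 f(x) v(x) dx + [u'(x) v(x)]_0^2/3.
Choose V so that boundary terms are either known or forced to vanish.
u has inhomogeneous Neumann u'(0) = -1, u'(2/3) = 1. [u' v]_0^2/3 = (1)·v(2/3) − (-1)·v(0) = v(2/3) + v(0). Take V = H^1(0, 2/3); boundary term becomes part of RHS.
Weak formulation: find u (satisfying any essential BC) such that ∫_0^2/3 u'(x) v'(x) dx = ∫_0^2/3 f v dx + v(2/3) + v(0) for all v ∈ V (Neumann data are natural BCs: they enter the RHS as boundary terms).
Substituting f(x) = -2*x - 7/3, the right-hand side is ∫_0^2/3 (-2*x - 7/3) v dx + v(2/3) + v(0).
Compatibility check (pure Neumann): taking v ≡ 1 ∈ V gives 0 = ∫_0^2/3 f dx + (1) − (-1), i.e. ∫_0^2/3 f dx must equal u'(0) − u'(2/3) = -2. Indeed ∫_0^2/3 (-2*x - 7/3) dx = -2, so the data are compatible. The solution is then unique only up to an additive constant (fix it e.g. by requiring ∫_0^2/3 u dx = 0).


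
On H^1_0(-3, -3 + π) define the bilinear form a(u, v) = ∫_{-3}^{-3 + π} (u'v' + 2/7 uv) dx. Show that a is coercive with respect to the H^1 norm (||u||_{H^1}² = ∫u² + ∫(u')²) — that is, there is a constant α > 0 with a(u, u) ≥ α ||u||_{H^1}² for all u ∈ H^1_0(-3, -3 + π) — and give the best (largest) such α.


α = 9/14

Coercivity of a(·,·) on H^1_0(-3, -3 + π) means a(u, u) ≥ α ||u||_{H^1}² for every u ∈ H^1_0.
The interval has length L = π, and Poincaré/coercivity depend only on L. Here a(u, u) = ∫(u')² + (2/7)·∫u².
Here 0 < c = 2/7 < 1. The condition a(u,u) ≥ α||u||_{H^1}² reads (1−α)∫(u')² ≥ (α−c)∫u². Any admissible α is ≤ 1 (rapidly oscillating u have ∫u²/∫(u')² → 0), and α = 1 would force 0 ≥ (1−c)∫u², impossible since c < 1; so 1−α > 0. By the sharp Poincaré inequality on H^1_0 of an interval of length L, ∫(u')² ≥ (π/L)²∫u² with equality for the first sine mode sin(π(x−x₀)/L) (x₀ the left endpoint), so the inequality holds for all u iff (1−α)(π/L)² ≥ α − c, i.e. α ≤ ((π/L)² + c)/((π/L)² + 1) = (1 + c(L/π)²)/(1 + (L/π)²). With (π/L)² = 1 and c = 2/7, the largest admissible constant is α = ((π/L)² + c)/((π/L)² + 1).
Simplifying, α = 9/14.


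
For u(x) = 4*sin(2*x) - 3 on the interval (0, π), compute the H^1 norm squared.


||u||_{H^1(0,π)}^2 = 49*π

u'(x) = 8*cos(2*x).
Expand u² and (u')² and integrate term by term on (0, π), using: for integers n ≥ 1, ∫_0^π sin²(nx) dx = ∫_0^π cos²(nx) dx = π/2; for n ≠ n', ∫_0^π sin(nx)sin(n'x) dx = ∫_0^π cos(nx)cos(n'x) dx = 0; and by product-to-sum, ∫_0^π sin(nx)cos(n'x) dx = ½∫_0^π [sin((n+n')x) + sin((n−n')x)] dx, which is 0 when n+n' is even and 2n/(n²−n'²) when n+n' is odd (it need not vanish on (0, π)). For the constant mode: ∫_0^π 1 dx = π, ∫_0^π cos(nx) dx = 0, ∫_0^π sin(nx) dx = (1−(−1)^n)/n.
  u² squared terms: (-3)²·∫1 dx = 9·π = 9*π;  (4)²·∫sin(2x)² dx = 16·π/2 = 8*π.
  u² cross terms: 2·(-3)·(4)·∫1·sin(2x) dx = -24·(0) = 0.
  So ∫_0^π u² dx = 9*π + 8*π + 0 = 17*π.
  (u')² squared terms: (8)²·∫cos(2x)² dx = 64·π/2 = 32*π.
  So ∫_0^π (u')² dx = 32*π.
||u||_{H^1}^2 = (17*π) + (32*π) = 49*π.


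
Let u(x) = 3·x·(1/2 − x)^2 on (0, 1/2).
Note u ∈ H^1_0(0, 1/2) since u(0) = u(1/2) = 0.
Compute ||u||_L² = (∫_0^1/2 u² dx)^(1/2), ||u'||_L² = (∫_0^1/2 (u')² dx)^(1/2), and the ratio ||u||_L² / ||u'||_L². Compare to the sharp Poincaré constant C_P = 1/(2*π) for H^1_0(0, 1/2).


||u||_L² / ||u'||_L² = sqrt(14)/28 < C_P = 1/(2*π).

u(x) = 3·x·(1/2 − x)^2, so u'(x) = 9*x^2 - 6*x + 3/4.
u(x) = 3·x·(1/2 − x)^2 vanishes at x = 0 and x = 1/2, so u ∈ H^1_0(0, 1/2). Differentiate via the product rule and integrate the resulting polynomials term by term.
  ∫_0^1/2 u² dx = ∫_0^1/2 (9*x^6 - 18*x^5 + 27*x^4/2 - 9*x^3/2 + 9*x^2/16) dx. Term by term:
    ∫_0^1/2 9*x^6 dx = 9/896;  ∫_0^1/2 -18*x^5 dx = -3/64;  ∫_0^1/2 27*x^4/2 dx = 27/320;
    ∫_0^1/2 -9*x^3/2 dx = -9/128;  ∫_0^1/2 9*x^2/16 dx = 3/128.
  Sum: 9/896 − 3/64 + 27/320 − 9/128 + 3/128 = 3/4480.
  ∫_0^1/2 (u')² dx = ∫_0^1/2 (81*x^4 - 108*x^3 + 99*x^2/2 - 9*x + 9/16) dx. Term by term:
    ∫_0^1/2 81*x^4 dx = 81/160;  ∫_0^1/2 -108*x^3 dx = -27/16;  ∫_0^1/2 99*x^2/2 dx = 33/16;
    ∫_0^1/2 -9*x dx = -9/8;  ∫_0^1/2 9/16 dx = 9/32.
  Sum: 81/160 − 27/16 + 33/16 − 9/8 + 9/32 = 3/80.
∫_0^1/2 u² dx = 3/4480, so ||u||_L² = sqrt(210)/560.
∫_0^1/2 (u')² dx = 3/80, so ||u'||_L² = sqrt(15)/20.
Ratio ||u||_L² / ||u'||_L² = sqrt(14)/28.
Sharp Poincaré constant on H^1_0(0, 1/2) is C_P = L/π = 1/(2*π), achieved by sin(2*π·x).
A polynomial bump cannot attain the sharp Poincaré constant (only the first sine eigenfunction does), so the ratio is strictly less than C_P, consistent with ||u||_L² ≤ C_P ||u'||_L².


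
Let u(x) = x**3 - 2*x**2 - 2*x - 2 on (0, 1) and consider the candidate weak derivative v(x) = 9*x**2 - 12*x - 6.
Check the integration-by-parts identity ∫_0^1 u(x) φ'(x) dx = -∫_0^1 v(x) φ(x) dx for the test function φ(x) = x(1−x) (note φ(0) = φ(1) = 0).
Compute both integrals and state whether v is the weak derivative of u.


LHS = 31/60, RHS = 31/20. No, v is not the weak derivative of u.

u(x) = x**3 - 2*x**2 - 2*x - 2, classical derivative u'(x) = 3*x**2 - 4*x - 2.
φ(x) = x(1−x), so φ'(x) = 1 - 2*x.
Note φ(0) = φ(1) = 0, so the boundary term u·φ vanishes.
LHS = ∫_0^1 u(x) φ'(x) dx = ∫_0^1 (-2*x^4 + 5*x^3 + 2*x^2 + 2*x - 2) dx. Term by term:
  ∫_0^1 -2*x^4 dx = -2/5;  ∫_0^1 5*x^3 dx = 5/4;  ∫_0^1 2*x^2 dx = 2/3;
  ∫_0^1 2*x dx = 1;  ∫_0^1 -2 dx = -2.
Sum: -2/5 + 5/4 + 2/3 + 1 − 2 = 31/60.
So LHS = 31/60.
∫_0^1 v(x) φ(x) dx = ∫_0^1 (-9*x^4 + 21*x^3 - 6*x^2 - 6*x) dx. Term by term:
  ∫_0^1 -9*x^4 dx = -9/5;  ∫_0^1 21*x^3 dx = 21/4;  ∫_0^1 -6*x^2 dx = -2;
  ∫_0^1 -6*x dx = -3.
Sum: -9/5 + 21/4 − 2 − 3 = -31/20.
So RHS = -∫_0^1 v(x) φ(x) dx = 31/20.
LHS − RHS = -31/30 ≠ 0, so the identity fails.
(For a valid weak derivative the identity must hold for EVERY test function, in particular this one. The failure shows v is NOT the weak derivative of u.)
Correct weak derivative would be u'(x) = 3*x**2 - 4*x - 2.


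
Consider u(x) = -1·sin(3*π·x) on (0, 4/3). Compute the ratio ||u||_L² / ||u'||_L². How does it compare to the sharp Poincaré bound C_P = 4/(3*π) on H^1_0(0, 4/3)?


||u||_L² / ||u'||_L² = 1/(3*π) < C_P = 4/(3*π).

u(x) = -1·sin(3*π·x), so u'(x) = -3*π*cos(3*π*x).
Writing u(x) = A·sin(kπx/L) with A = -1 and k = 4, use ∫_0^L sin²(kπx/L) dx = L/2 and ∫_0^L cos²(kπx/L) dx = L/2.
u² = 1·sin²(3*π·x) and (u')² = 9*π^2·cos²(3*π·x), and each of sin², cos² integrates to L/2 = 2/3 over (0, 4/3).
∫_0^4/3 u² dx = 2/3, so ||u||_L² = sqrt(6)/3.
∫_0^4/3 (u')² dx = 6*π^2, so ||u'||_L² = sqrt(6)*π.
Ratio ||u||_L² / ||u'||_L² = 1/(3*π).
Sharp Poincaré constant on H^1_0(0, 4/3) is C_P = L/π = 4/(3*π), achieved by sin(3*π/4·x).
This is the k = 4 harmonic; the ratio L/(kπ) is strictly less than C_P = L/π, consistent with the sharp inequality ||u||_L² ≤ C_P ||u'||_L².


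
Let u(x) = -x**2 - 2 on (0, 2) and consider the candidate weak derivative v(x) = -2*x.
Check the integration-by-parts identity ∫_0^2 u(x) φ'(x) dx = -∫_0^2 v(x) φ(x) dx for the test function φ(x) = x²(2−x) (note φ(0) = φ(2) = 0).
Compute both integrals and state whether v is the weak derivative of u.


LHS = 16/5, RHS = 16/5. Yes, v = u' weakly.

u(x) = -x**2 - 2, classical derivative u'(x) = -2*x.
φ(x) = x²(2−x), so φ'(x) = x*(4 - 3*x).
Note φ(0) = φ(2) = 0, so the boundary term u·φ vanishes.
LHS = ∫_0^2 u(x) φ'(x) dx = ∫_0^2 (3*x^4 - 4*x^3 + 6*x^2 - 8*x) dx. Term by term:
  ∫_0^2 3*x^4 dx = 96/5;  ∫_0^2 -4*x^3 dx = -16;  ∫_0^2 6*x^2 dx = 16;
  ∫_0^2 -8*x dx = -16.
Sum: 96/5 − 16 + 16 − 16 = 16/5.
So LHS = 16/5.
∫_0^2 v(x) φ(x) dx = ∫_0^2 (2*x^4 - 4*x^3) dx. Term by term:
  ∫_0^2 2*x^4 dx = 64/5;  ∫_0^2 -4*x^3 dx = -16.
Sum: 64/5 − 16 = -16/5.
So RHS = -∫_0^2 v(x) φ(x) dx = 16/5.
LHS = RHS, so the identity holds for this test φ.
Moreover u is smooth here and v(x) = u'(x) = -2*x pointwise, so the identity holds for every test function. Hence v is the weak derivative of u.


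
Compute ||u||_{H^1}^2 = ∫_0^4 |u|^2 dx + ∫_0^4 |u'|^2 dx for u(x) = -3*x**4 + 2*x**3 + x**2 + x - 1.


||u||_{H^1}^2 = 41637016/105

The H^1 norm (squared) on an interval (0, L) is
  ||u||_{H^1}^2 = ∫_0^L u(x)^2 dx + ∫_0^L u'(x)^2 dx.
Compute u'(x) = -12*x**3 + 6*x**2 + 2*x + 1.
Then u(x)^2 = 9*x**8 - 12*x**7 - 2*x**6 - 2*x**5 + 11*x**4 - 2*x**3 - x**2 - 2*x + 1 and u'(x)^2 = 144*x**6 - 144*x**5 - 12*x**4 + 16*x**2 + 4*x + 1.
Integrate each monomial from 0 to 4 using ∫_0^4 c·x^n dx = c·4^(n+1)/(n+1):
  ∫_0^4 u(x)^2 dx = ∫_0^4 (9*x^8 - 12*x^7 - 2*x^6 - 2*x^5 + 11*x^4 - 2*x^3 - x^2 - 2*x + 1) dx. Term by term:
    ∫_0^4 9*x^8 dx = 262144;  ∫_0^4 -12*x^7 dx = -98304;  ∫_0^4 -2*x^6 dx = -32768/7;
    ∫_0^4 -2*x^5 dx = -4096/3;  ∫_0^4 11*x^4 dx = 11264/5;  ∫_0^4 -2*x^3 dx = -128;
    ∫_0^4 -x^2 dx = -64/3;  ∫_0^4 -2*x dx = -16;  ∫_0^4 1 dx = 4.
  Sum: 262144 − 98304 − 32768/7 − 4096/3 + 11264/5 − 128 − 64/3 − 16 + 4 = 16787924/105.
  ∫_0^4 u'(x)^2 dx = ∫_0^4 (144*x^6 - 144*x^5 - 12*x^4 + 16*x^2 + 4*x + 1) dx. Term by term:
    ∫_0^4 144*x^6 dx = 2359296/7;  ∫_0^4 -144*x^5 dx = -98304;  ∫_0^4 -12*x^4 dx = -12288/5;
    ∫_0^4 16*x^2 dx = 1024/3;  ∫_0^4 4*x dx = 32;  ∫_0^4 1 dx = 4.
  Sum: 2359296/7 − 98304 − 12288/5 + 1024/3 + 32 + 4 = 24849092/105.
Adding: ||u||_{H^1}^2 = 16787924/105 + 24849092/105 = 41637016/105.


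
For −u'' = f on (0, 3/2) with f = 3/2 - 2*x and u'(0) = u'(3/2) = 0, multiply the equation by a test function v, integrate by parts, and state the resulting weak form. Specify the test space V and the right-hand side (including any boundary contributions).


V = H^1(0, 3/2) (no boundary constraint on v; u is determined up to an additive constant); weak form: ∫_0^3/2 u'v' dx = ∫_0^3/2 (3/2 - 2*x) v dx for all v ∈ V.

Multiply both sides by a test function v and integrate from 0 to 3/2:
  ∫_0^3/2 −u''(x) v(x) dx = ∫_0^3/2 f(x) v(x) dx.
Integrate the LHS by parts once:
  ∫_0^3/2 −u'' v dx = −[u'(x) v(x)]_0^3/2 + ∫_0^3/2 u'(x) v'(x) dx.
Thus ∫_0^3/2 u'(x) v'(x) dx = ∫_0^3/2 f(x) v(x) dx + [u'(x) v(x)]_0^3/2.
Choose V so that boundary terms are either known or forced to vanish.
u has homogeneous Neumann: u'(0) = u'(3/2) = 0. So [u' v]_0^3/2 = 0·v(3/2) − 0·v(0) = 0 for any v; take V = H^1(0, 3/2).
Weak formulation: find u (satisfying any essential BC) such that ∫_0^3/2 u'(x) v'(x) dx = ∫_0^3/2 f v dx for all v ∈ V (homogeneous Neumann, so boundary terms vanish).
Substituting f(x) = 3/2 - 2*x, the right-hand side is ∫_0^3/2 (3/2 - 2*x) v dx.
Compatibility check (pure Neumann): taking v ≡ 1 ∈ V gives 0 = ∫_0^3/2 f dx + (0) − (0), i.e. ∫_0^3/2 f dx must equal u'(0) − u'(3/2) = 0. Indeed ∫_0^3/2 (3/2 - 2*x) dx = 0, so the data are compatible. The solution is then unique only up to an additive constant (fix it e.g. by requiring ∫_0^3/2 u dx = 0).


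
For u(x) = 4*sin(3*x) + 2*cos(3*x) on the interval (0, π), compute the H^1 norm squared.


||u||_{H^1(0,π)}^2 = 100*π

u'(x) = -6*sin(3*x) + 12*cos(3*x).
Expand u² and (u')² and integrate term by term on (0, π), using: for integers n ≥ 1, ∫_0^π sin²(nx) dx = ∫_0^π cos²(nx) dx = π/2; for n ≠ n', ∫_0^π sin(nx)sin(n'x) dx = ∫_0^π cos(nx)cos(n'x) dx = 0; and by product-to-sum, ∫_0^π sin(nx)cos(n'x) dx = ½∫_0^π [sin((n+n')x) + sin((n−n')x)] dx, which is 0 when n+n' is even and 2n/(n²−n'²) when n+n' is odd (it need not vanish on (0, π)).
  u² squared terms: (2)²·∫cos(3x)² dx = 4·π/2 = 2*π;  (4)²·∫sin(3x)² dx = 16·π/2 = 8*π.
  u² cross terms: 2·(2)·(4)·∫cos(3x)·sin(3x) dx = 16·(0) = 0.
  So ∫_0^π u² dx = 2*π + 8*π + 0 = 10*π.
  (u')² squared terms: (-6)²·∫sin(3x)² dx = 36·π/2 = 18*π;  (12)²·∫cos(3x)² dx = 144·π/2 = 72*π.
  (u')² cross terms: 2·(-6)·(12)·∫sin(3x)·cos(3x) dx = -144·(0) = 0.
  So ∫_0^π (u')² dx = 18*π + 72*π + 0 = 90*π.
||u||_{H^1}^2 = (10*π) + (90*π) = 100*π.


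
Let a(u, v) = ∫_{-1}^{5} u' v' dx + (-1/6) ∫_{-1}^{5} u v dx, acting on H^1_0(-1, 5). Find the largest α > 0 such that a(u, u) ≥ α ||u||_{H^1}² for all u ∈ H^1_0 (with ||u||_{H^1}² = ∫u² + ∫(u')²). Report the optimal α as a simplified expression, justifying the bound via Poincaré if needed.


α = (-6 + π^2)/(π^2 + 36)

Coercivity of a(·,·) on H^1_0(-1, 5) means a(u, u) ≥ α ||u||_{H^1}² for every u ∈ H^1_0.
The interval has length L = 6, and Poincaré/coercivity depend only on L. Here a(u, u) = ∫(u')² + (-1/6)·∫u².
Here c = -1/6 < 0 with |c| < (π/L)² = π^2/36, so coercivity still holds. The condition a(u,u) ≥ α||u||_{H^1}² reads (1−α)∫(u')² ≥ (α−c)∫u². Any admissible α is ≤ 1 (rapidly oscillating u have ∫u²/∫(u')² → 0), and α = 1 would force 0 ≥ (1−c)∫u², impossible since c < 1; so 1−α > 0. By the sharp Poincaré inequality on H^1_0 of an interval of length L, ∫(u')² ≥ (π/L)²∫u² with equality for the first sine mode sin(π(x−x₀)/L) (x₀ the left endpoint), so the inequality holds for all u iff (1−α)(π/L)² ≥ α − c, i.e. α ≤ ((π/L)² + c)/((π/L)² + 1) = (1 + c(L/π)²)/(1 + (L/π)²). (Direct route, valid since c ≤ 0: Poincaré gives c∫u² ≥ c(L/π)²∫(u')², so a(u,u) ≥ (1 + c(L/π)²)∫(u')², while ||u||_{H^1}² ≤ (1 + (L/π)²)∫(u')²; dividing yields the same α.) With (π/L)² = π^2/36 and c = -1/6, the largest admissible constant is α = ((π/L)² + c)/((π/L)² + 1).
Simplifying, α = (-6 + π^2)/(π^2 + 36).


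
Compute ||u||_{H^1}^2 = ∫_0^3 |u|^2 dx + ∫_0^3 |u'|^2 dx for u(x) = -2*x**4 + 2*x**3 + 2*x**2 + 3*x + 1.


||u||_{H^1}^2 = 317769/35

The H^1 norm (squared) on an interval (0, L) is
  ||u||_{H^1}^2 = ∫_0^L u(x)^2 dx + ∫_0^L u'(x)^2 dx.
Compute u'(x) = -8*x**3 + 6*x**2 + 4*x + 3.
Then u(x)^2 = 4*x**8 - 8*x**7 - 4*x**6 - 4*x**5 + 12*x**4 + 16*x**3 + 13*x**2 + 6*x + 1 and u'(x)^2 = 64*x**6 - 96*x**5 - 28*x**4 + 52*x**2 + 24*x + 9.
Integrate each monomial from 0 to 3 using ∫_0^3 c·x^n dx = c·3^(n+1)/(n+1):
  ∫_0^3 u(x)^2 dx = ∫_0^3 (4*x^8 - 8*x^7 - 4*x^6 - 4*x^5 + 12*x^4 + 16*x^3 + 13*x^2 + 6*x + 1) dx. Term by term:
    ∫_0^3 4*x^8 dx = 8748;  ∫_0^3 -8*x^7 dx = -6561;  ∫_0^3 -4*x^6 dx = -8748/7;
    ∫_0^3 -4*x^5 dx = -486;  ∫_0^3 12*x^4 dx = 2916/5;  ∫_0^3 16*x^3 dx = 324;
    ∫_0^3 13*x^2 dx = 117;  ∫_0^3 6*x dx = 27;  ∫_0^3 1 dx = 3.
  Sum: 8748 − 6561 − 8748/7 − 486 + 2916/5 + 324 + 117 + 27 + 3 = 52692/35.
  ∫_0^3 u'(x)^2 dx = ∫_0^3 (64*x^6 - 96*x^5 - 28*x^4 + 52*x^2 + 24*x + 9) dx. Term by term:
    ∫_0^3 64*x^6 dx = 139968/7;  ∫_0^3 -96*x^5 dx = -11664;  ∫_0^3 -28*x^4 dx = -6804/5;
    ∫_0^3 52*x^2 dx = 468;  ∫_0^3 24*x dx = 108;  ∫_0^3 9 dx = 27.
  Sum: 139968/7 − 11664 − 6804/5 + 468 + 108 + 27 = 265077/35.
Adding: ||u||_{H^1}^2 = 52692/35 + 265077/35 = 317769/35.


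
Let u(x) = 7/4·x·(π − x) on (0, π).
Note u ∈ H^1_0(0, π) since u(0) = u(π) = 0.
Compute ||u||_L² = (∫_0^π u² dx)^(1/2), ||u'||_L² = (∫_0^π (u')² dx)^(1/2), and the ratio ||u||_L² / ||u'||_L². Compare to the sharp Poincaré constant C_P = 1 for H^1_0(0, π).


||u||_L² / ||u'||_L² = sqrt(10)*π/10 < C_P = 1.

u(x) = 7/4·x·(π − x), so u'(x) = -7*x/2 + 7*π/4.
u(x) = 7/4·x·(π − x) vanishes at x = 0 and x = π, so u ∈ H^1_0(0, π). Differentiate via the product rule and integrate the resulting polynomials term by term.
  ∫_0^π u² dx = ∫_0^π (49*x^4/16 - 49*π*x^3/8 + 49*π^2*x^2/16) dx. Term by term:
    ∫_0^π 49*x^4/16 dx = 49*π^5/80;  ∫_0^π -49*π*x^3/8 dx = -49*π^5/32;  ∫_0^π 49*π^2*x^2/16 dx = 49*π^5/48.
  Sum: 49*π^5/80 − 49*π^5/32 + 49*π^5/48 = 49*π^5/480.
  ∫_0^π (u')² dx = ∫_0^π (49*x^2/4 - 49*π*x/4 + 49*π^2/16) dx. Term by term:
    ∫_0^π 49*x^2/4 dx = 49*π^3/12;  ∫_0^π -49*π*x/4 dx = -49*π^3/8;  ∫_0^π 49*π^2/16 dx = 49*π^3/16.
  Sum: 49*π^3/12 − 49*π^3/8 + 49*π^3/16 = 49*π^3/48.
∫_0^π u² dx = 49*π^5/480, so ||u||_L² = 7*sqrt(30)*π^(5/2)/120.
∫_0^π (u')² dx = 49*π^3/48, so ||u'||_L² = 7*sqrt(3)*π^(3/2)/12.
Ratio ||u||_L² / ||u'||_L² = sqrt(10)*π/10.
Sharp Poincaré constant on H^1_0(0, π) is C_P = L/π = 1, achieved by sin(x).
A polynomial bump cannot attain the sharp Poincaré constant (only the first sine eigenfunction does), so the ratio is strictly less than C_P, consistent with ||u||_L² ≤ C_P ||u'||_L².


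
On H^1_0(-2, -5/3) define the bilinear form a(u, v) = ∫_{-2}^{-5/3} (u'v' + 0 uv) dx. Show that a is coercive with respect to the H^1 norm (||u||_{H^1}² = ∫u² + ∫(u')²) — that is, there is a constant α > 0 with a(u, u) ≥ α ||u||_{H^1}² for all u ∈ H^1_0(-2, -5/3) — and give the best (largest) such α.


α = 9*π^2/(1 + 9*π^2)

Coercivity of a(·,·) on H^1_0(-2, -5/3) means a(u, u) ≥ α ||u||_{H^1}² for every u ∈ H^1_0.
The interval has length L = 1/3, and Poincaré/coercivity depend only on L. Here a(u, u) = ∫(u')² + (0)·∫u².
Here c = 0, so a(u,u) = ∫(u')² alone. The condition a(u,u) ≥ α||u||_{H^1}² reads (1−α)∫(u')² ≥ (α−c)∫u². Any admissible α is ≤ 1 (rapidly oscillating u have ∫u²/∫(u')² → 0), and α = 1 would force 0 ≥ (1−c)∫u², impossible since c < 1; so 1−α > 0. By the sharp Poincaré inequality on H^1_0 of an interval of length L, ∫(u')² ≥ (π/L)²∫u² with equality for the first sine mode sin(π(x−x₀)/L) (x₀ the left endpoint), so the inequality holds for all u iff (1−α)(π/L)² ≥ α − c, i.e. α ≤ ((π/L)² + c)/((π/L)² + 1) = (1 + c(L/π)²)/(1 + (L/π)²). (Direct route, valid since c ≤ 0: Poincaré gives c∫u² ≥ c(L/π)²∫(u')², so a(u,u) ≥ (1 + c(L/π)²)∫(u')², while ||u||_{H^1}² ≤ (1 + (L/π)²)∫(u')²; dividing yields the same α.) With (π/L)² = 9*π^2 and c = 0, the largest admissible constant is α = ((π/L)² + c)/((π/L)² + 1).
Simplifying, α = 9*π^2/(1 + 9*π^2).


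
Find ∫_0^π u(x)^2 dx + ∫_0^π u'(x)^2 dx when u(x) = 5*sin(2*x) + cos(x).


||u||_{H^1(0,π)}^2 = 80/3 + 127*π/2

u'(x) = -sin(x) + 10*cos(2*x).
Expand u² and (u')² and integrate term by term on (0, π), using: for integers n ≥ 1, ∫_0^π sin²(nx) dx = ∫_0^π cos²(nx) dx = π/2; for n ≠ n', ∫_0^π sin(nx)sin(n'x) dx = ∫_0^π cos(nx)cos(n'x) dx = 0; and by product-to-sum, ∫_0^π sin(nx)cos(n'x) dx = ½∫_0^π [sin((n+n')x) + sin((n−n')x)] dx, which is 0 when n+n' is even and 2n/(n²−n'²) when n+n' is odd (it need not vanish on (0, π)).
  u² squared terms: (5)²·∫sin(2x)² dx = 25·π/2 = 25*π/2;  (1)²·∫cos(x)² dx = 1·π/2 = π/2.
  u² cross terms: 2·(5)·(1)·∫sin(2x)·cos(x) dx = 10·(4/3) = 40/3.
  So ∫_0^π u² dx = 25*π/2 + π/2 + 40/3 = 40/3 + 13*π.
  (u')² squared terms: (-1)²·∫sin(x)² dx = 1·π/2 = π/2;  (10)²·∫cos(2x)² dx = 100·π/2 = 50*π.
  (u')² cross terms: 2·(-1)·(10)·∫sin(x)·cos(2x) dx = -20·(-2/3) = 40/3.
  So ∫_0^π (u')² dx = π/2 + 50*π + 40/3 = 40/3 + 101*π/2.
||u||_{H^1}^2 = (40/3 + 13*π) + (40/3 + 101*π/2) = 80/3 + 127*π/2.


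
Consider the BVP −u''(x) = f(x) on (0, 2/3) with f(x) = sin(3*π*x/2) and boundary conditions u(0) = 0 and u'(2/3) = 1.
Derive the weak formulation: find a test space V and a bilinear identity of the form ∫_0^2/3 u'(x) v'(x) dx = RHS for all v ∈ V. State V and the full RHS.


V = {v ∈ H^1(0, 2/3) : v(0) = 0} (test functions vanish at x = 0 where u is specified); weak form: ∫_0^2/3 u'v' dx = ∫_0^2/3 (sin(3*π*x/2)) v dx + v(2/3) for all v ∈ V.

Multiply both sides by a test function v and integrate from 0 to 2/3:
  ∫_0^2/3 −u''(x) v(x) dx = ∫_0^2/3 f(x) v(x) dx.
Integrate the LHS by parts once:
  ∫_0^2/3 −u'' v dx = −[u'(x) v(x)]_0^2/3 + ∫_0^2/3 u'(x) v'(x) dx.
Thus ∫_0^2/3 u'(x) v'(x) dx = ∫_0^2/3 f(x) v(x) dx + [u'(x) v(x)]_0^2/3.
Choose V so that boundary terms are either known or forced to vanish.
Mixed BC: u(0) = 0 (Dirichlet) and u'(2/3) = 1 (Neumann). Define V = {v ∈ H^1(0, 2/3) : v(0) = 0}. Then [u' v]_0^2/3 = u'(2/3)·v(2/3) − u'(0)·0 = v(2/3).
Weak formulation: find u (satisfying any essential BC) such that ∫_0^2/3 u'(x) v'(x) dx = ∫_0^2/3 f v dx + v(2/3) for all v ∈ V (Dirichlet at 0 absorbed into V; Neumann datum at x = 2/3 contributes the boundary term).
Substituting f(x) = sin(3*π*x/2), the right-hand side is ∫_0^2/3 (sin(3*π*x/2)) v dx + v(2/3).


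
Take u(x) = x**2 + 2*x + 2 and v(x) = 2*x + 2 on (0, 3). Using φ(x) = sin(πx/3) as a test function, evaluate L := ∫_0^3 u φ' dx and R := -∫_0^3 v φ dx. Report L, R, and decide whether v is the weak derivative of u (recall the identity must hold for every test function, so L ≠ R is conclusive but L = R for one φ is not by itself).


LHS = -30/π, RHS = -30/π. Yes, v = u' weakly.

u(x) = x**2 + 2*x + 2, classical derivative u'(x) = 2*x + 2.
φ(x) = sin(πx/3), so φ'(x) = π*cos(π*x/3)/3.
Note φ(0) = φ(3) = 0, so the boundary term u·φ vanishes.
LHS = ∫_0^3 u(x) φ'(x) dx = ∫_0^3 (π*x^2*cos(π*x/3)/3 + 2*π*x*cos(π*x/3)/3 + 2*π*cos(π*x/3)/3) dx. Term by term:
  ∫_0^3 2*π*cos(π*x/3)/3 dx = 0;  ∫_0^3 π*x^2*cos(π*x/3)/3 dx = -18/π;  ∫_0^3 2*π*x*cos(π*x/3)/3 dx = -12/π.
Sum: 0 − 18/π − 12/π = -30/π.
So LHS = -30/π.
∫_0^3 v(x) φ(x) dx = ∫_0^3 (2*x*sin(π*x/3) + 2*sin(π*x/3)) dx. Term by term:
  ∫_0^3 2*sin(π*x/3) dx = 12/π;  ∫_0^3 2*x*sin(π*x/3) dx = 18/π.
Sum: 12/π + 18/π = 30/π.
So RHS = -∫_0^3 v(x) φ(x) dx = -30/π.
LHS = RHS, so the identity holds for this test φ.
Moreover u is smooth here and v(x) = u'(x) = 2*x + 2 pointwise, so the identity holds for every test function. Hence v is the weak derivative of u.
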